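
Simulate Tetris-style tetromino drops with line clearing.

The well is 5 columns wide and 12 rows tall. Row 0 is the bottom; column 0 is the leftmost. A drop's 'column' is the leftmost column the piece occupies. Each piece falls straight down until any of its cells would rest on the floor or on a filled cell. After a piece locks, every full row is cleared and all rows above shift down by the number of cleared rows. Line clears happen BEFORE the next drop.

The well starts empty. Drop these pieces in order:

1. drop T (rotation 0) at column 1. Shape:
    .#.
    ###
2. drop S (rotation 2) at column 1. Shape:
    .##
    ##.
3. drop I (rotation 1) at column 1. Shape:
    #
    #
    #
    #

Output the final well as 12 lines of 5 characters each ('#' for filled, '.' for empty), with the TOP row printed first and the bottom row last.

Drop 1: T rot0 at col 1 lands with bottom-row=0; cleared 0 line(s) (total 0); column heights now [0 1 2 1 0], max=2
Drop 2: S rot2 at col 1 lands with bottom-row=2; cleared 0 line(s) (total 0); column heights now [0 3 4 4 0], max=4
Drop 3: I rot1 at col 1 lands with bottom-row=3; cleared 0 line(s) (total 0); column heights now [0 7 4 4 0], max=7

Answer: .....
.....
.....
.....
.....
.#...
.#...
.#...
.###.
.##..
..#..
.###.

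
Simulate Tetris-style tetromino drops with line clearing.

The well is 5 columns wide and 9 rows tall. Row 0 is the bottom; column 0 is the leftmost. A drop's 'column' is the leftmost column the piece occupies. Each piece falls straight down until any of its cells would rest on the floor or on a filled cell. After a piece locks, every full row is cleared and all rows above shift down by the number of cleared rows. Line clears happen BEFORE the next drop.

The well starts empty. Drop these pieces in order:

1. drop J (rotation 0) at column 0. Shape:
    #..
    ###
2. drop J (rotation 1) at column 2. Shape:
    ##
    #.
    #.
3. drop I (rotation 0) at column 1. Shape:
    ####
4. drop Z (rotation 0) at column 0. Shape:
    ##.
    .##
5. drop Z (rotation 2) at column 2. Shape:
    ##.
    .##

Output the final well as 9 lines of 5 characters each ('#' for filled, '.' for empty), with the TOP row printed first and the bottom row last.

Drop 1: J rot0 at col 0 lands with bottom-row=0; cleared 0 line(s) (total 0); column heights now [2 1 1 0 0], max=2
Drop 2: J rot1 at col 2 lands with bottom-row=1; cleared 0 line(s) (total 0); column heights now [2 1 4 4 0], max=4
Drop 3: I rot0 at col 1 lands with bottom-row=4; cleared 0 line(s) (total 0); column heights now [2 5 5 5 5], max=5
Drop 4: Z rot0 at col 0 lands with bottom-row=5; cleared 0 line(s) (total 0); column heights now [7 7 6 5 5], max=7
Drop 5: Z rot2 at col 2 lands with bottom-row=5; cleared 0 line(s) (total 0); column heights now [7 7 7 7 6], max=7

Answer: .....
.....
####.
.####
.####
..##.
..#..
#.#..
###..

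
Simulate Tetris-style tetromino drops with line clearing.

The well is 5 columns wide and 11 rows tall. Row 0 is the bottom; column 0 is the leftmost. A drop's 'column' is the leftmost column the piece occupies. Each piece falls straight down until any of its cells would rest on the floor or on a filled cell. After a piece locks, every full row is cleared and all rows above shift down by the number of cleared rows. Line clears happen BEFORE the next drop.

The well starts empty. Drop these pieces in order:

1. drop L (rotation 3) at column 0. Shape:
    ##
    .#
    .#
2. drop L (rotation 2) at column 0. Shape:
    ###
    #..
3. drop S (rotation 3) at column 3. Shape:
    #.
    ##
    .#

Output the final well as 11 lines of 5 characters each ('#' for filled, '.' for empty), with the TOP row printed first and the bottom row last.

Answer: .....
.....
.....
.....
.....
.....
###..
#....
##.#.
.#.##
.#..#

Derivation:
Drop 1: L rot3 at col 0 lands with bottom-row=0; cleared 0 line(s) (total 0); column heights now [3 3 0 0 0], max=3
Drop 2: L rot2 at col 0 lands with bottom-row=3; cleared 0 line(s) (total 0); column heights now [5 5 5 0 0], max=5
Drop 3: S rot3 at col 3 lands with bottom-row=0; cleared 0 line(s) (total 0); column heights now [5 5 5 3 2], max=5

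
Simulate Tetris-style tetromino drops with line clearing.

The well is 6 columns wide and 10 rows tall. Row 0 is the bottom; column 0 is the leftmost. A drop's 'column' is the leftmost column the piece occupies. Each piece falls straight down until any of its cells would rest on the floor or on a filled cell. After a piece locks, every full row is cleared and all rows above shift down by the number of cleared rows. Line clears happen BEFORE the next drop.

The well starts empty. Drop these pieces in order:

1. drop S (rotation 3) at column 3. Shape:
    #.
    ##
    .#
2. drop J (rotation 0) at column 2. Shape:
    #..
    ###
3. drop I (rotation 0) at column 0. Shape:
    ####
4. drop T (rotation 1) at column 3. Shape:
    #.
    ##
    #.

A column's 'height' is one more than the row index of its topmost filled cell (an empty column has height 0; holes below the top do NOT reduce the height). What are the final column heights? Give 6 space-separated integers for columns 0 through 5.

Drop 1: S rot3 at col 3 lands with bottom-row=0; cleared 0 line(s) (total 0); column heights now [0 0 0 3 2 0], max=3
Drop 2: J rot0 at col 2 lands with bottom-row=3; cleared 0 line(s) (total 0); column heights now [0 0 5 4 4 0], max=5
Drop 3: I rot0 at col 0 lands with bottom-row=5; cleared 0 line(s) (total 0); column heights now [6 6 6 6 4 0], max=6
Drop 4: T rot1 at col 3 lands with bottom-row=6; cleared 0 line(s) (total 0); column heights now [6 6 6 9 8 0], max=9

Answer: 6 6 6 9 8 0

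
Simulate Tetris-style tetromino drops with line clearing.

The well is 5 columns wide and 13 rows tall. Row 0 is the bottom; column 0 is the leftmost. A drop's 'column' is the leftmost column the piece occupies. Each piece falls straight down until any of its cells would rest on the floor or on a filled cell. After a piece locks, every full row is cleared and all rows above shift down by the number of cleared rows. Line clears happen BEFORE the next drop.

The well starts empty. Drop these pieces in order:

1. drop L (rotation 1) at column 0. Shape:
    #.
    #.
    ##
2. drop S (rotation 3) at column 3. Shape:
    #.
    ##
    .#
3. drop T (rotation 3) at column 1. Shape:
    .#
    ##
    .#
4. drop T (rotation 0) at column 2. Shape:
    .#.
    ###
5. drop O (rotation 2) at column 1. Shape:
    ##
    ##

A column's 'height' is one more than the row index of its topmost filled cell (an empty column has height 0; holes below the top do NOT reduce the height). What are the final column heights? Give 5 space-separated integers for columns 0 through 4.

Answer: 2 5 5 4 3

Derivation:
Drop 1: L rot1 at col 0 lands with bottom-row=0; cleared 0 line(s) (total 0); column heights now [3 1 0 0 0], max=3
Drop 2: S rot3 at col 3 lands with bottom-row=0; cleared 0 line(s) (total 0); column heights now [3 1 0 3 2], max=3
Drop 3: T rot3 at col 1 lands with bottom-row=0; cleared 1 line(s) (total 1); column heights now [2 1 2 2 1], max=2
Drop 4: T rot0 at col 2 lands with bottom-row=2; cleared 0 line(s) (total 1); column heights now [2 1 3 4 3], max=4
Drop 5: O rot2 at col 1 lands with bottom-row=3; cleared 0 line(s) (total 1); column heights now [2 5 5 4 3], max=5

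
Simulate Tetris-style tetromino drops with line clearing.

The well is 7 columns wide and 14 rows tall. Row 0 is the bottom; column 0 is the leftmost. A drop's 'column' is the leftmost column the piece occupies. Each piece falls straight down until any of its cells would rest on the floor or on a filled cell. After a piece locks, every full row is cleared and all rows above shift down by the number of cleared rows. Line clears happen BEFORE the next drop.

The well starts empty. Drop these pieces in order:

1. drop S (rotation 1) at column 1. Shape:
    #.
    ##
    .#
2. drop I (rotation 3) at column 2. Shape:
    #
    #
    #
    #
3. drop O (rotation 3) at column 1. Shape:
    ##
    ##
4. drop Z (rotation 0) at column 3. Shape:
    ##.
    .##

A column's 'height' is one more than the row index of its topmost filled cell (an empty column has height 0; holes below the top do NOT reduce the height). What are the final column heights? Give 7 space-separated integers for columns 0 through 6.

Answer: 0 8 8 2 2 1 0

Derivation:
Drop 1: S rot1 at col 1 lands with bottom-row=0; cleared 0 line(s) (total 0); column heights now [0 3 2 0 0 0 0], max=3
Drop 2: I rot3 at col 2 lands with bottom-row=2; cleared 0 line(s) (total 0); column heights now [0 3 6 0 0 0 0], max=6
Drop 3: O rot3 at col 1 lands with bottom-row=6; cleared 0 line(s) (total 0); column heights now [0 8 8 0 0 0 0], max=8
Drop 4: Z rot0 at col 3 lands with bottom-row=0; cleared 0 line(s) (total 0); column heights now [0 8 8 2 2 1 0], max=8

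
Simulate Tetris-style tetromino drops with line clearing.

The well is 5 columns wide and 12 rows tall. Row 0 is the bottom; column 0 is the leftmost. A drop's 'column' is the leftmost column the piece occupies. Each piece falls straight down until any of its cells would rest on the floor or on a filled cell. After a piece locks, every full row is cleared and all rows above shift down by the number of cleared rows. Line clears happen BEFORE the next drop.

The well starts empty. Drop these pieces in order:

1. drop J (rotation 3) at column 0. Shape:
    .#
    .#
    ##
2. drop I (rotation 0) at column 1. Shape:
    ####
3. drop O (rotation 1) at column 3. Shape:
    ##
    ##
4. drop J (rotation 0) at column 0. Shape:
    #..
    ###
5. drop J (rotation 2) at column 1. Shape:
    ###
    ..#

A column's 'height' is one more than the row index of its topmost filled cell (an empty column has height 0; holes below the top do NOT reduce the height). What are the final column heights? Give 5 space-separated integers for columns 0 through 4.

Drop 1: J rot3 at col 0 lands with bottom-row=0; cleared 0 line(s) (total 0); column heights now [1 3 0 0 0], max=3
Drop 2: I rot0 at col 1 lands with bottom-row=3; cleared 0 line(s) (total 0); column heights now [1 4 4 4 4], max=4
Drop 3: O rot1 at col 3 lands with bottom-row=4; cleared 0 line(s) (total 0); column heights now [1 4 4 6 6], max=6
Drop 4: J rot0 at col 0 lands with bottom-row=4; cleared 1 line(s) (total 1); column heights now [5 4 4 5 5], max=5
Drop 5: J rot2 at col 1 lands with bottom-row=5; cleared 0 line(s) (total 1); column heights now [5 7 7 7 5], max=7

Answer: 5 7 7 7 5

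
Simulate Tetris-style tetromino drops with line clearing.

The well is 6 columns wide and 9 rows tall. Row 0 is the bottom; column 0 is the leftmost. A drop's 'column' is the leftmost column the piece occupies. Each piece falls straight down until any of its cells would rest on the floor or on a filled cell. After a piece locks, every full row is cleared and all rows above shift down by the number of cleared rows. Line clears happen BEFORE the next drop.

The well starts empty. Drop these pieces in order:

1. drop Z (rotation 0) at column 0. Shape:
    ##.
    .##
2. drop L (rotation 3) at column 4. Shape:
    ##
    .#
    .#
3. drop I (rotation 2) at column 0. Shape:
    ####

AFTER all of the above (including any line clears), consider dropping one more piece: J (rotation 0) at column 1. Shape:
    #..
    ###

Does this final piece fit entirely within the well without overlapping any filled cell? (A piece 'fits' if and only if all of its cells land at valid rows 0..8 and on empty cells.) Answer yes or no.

Answer: yes

Derivation:
Drop 1: Z rot0 at col 0 lands with bottom-row=0; cleared 0 line(s) (total 0); column heights now [2 2 1 0 0 0], max=2
Drop 2: L rot3 at col 4 lands with bottom-row=0; cleared 0 line(s) (total 0); column heights now [2 2 1 0 3 3], max=3
Drop 3: I rot2 at col 0 lands with bottom-row=2; cleared 1 line(s) (total 1); column heights now [2 2 1 0 0 2], max=2
Test piece J rot0 at col 1 (width 3): heights before test = [2 2 1 0 0 2]; fits = True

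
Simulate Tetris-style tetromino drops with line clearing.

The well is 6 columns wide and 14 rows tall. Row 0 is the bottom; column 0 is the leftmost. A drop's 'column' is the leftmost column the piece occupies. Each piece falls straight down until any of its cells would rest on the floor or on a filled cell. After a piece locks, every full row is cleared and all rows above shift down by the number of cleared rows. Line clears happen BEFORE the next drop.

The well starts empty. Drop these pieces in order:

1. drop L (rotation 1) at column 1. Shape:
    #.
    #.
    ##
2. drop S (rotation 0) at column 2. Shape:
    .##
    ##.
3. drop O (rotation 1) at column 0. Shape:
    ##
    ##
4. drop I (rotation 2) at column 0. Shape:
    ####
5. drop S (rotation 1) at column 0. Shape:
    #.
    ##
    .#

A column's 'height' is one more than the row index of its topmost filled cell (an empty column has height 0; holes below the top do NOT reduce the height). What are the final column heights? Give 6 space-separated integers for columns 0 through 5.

Drop 1: L rot1 at col 1 lands with bottom-row=0; cleared 0 line(s) (total 0); column heights now [0 3 1 0 0 0], max=3
Drop 2: S rot0 at col 2 lands with bottom-row=1; cleared 0 line(s) (total 0); column heights now [0 3 2 3 3 0], max=3
Drop 3: O rot1 at col 0 lands with bottom-row=3; cleared 0 line(s) (total 0); column heights now [5 5 2 3 3 0], max=5
Drop 4: I rot2 at col 0 lands with bottom-row=5; cleared 0 line(s) (total 0); column heights now [6 6 6 6 3 0], max=6
Drop 5: S rot1 at col 0 lands with bottom-row=6; cleared 0 line(s) (total 0); column heights now [9 8 6 6 3 0], max=9

Answer: 9 8 6 6 3 0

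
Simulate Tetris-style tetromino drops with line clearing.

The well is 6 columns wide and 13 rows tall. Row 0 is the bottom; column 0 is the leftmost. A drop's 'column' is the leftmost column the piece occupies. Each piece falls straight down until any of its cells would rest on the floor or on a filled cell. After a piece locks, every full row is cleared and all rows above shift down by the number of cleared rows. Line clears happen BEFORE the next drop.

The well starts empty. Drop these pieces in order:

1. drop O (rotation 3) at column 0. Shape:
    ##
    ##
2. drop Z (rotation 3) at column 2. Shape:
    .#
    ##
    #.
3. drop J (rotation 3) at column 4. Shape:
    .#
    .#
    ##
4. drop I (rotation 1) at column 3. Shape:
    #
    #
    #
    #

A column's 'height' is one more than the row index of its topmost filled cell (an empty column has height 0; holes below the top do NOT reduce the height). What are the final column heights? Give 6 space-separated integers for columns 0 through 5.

Answer: 2 2 2 7 1 3

Derivation:
Drop 1: O rot3 at col 0 lands with bottom-row=0; cleared 0 line(s) (total 0); column heights now [2 2 0 0 0 0], max=2
Drop 2: Z rot3 at col 2 lands with bottom-row=0; cleared 0 line(s) (total 0); column heights now [2 2 2 3 0 0], max=3
Drop 3: J rot3 at col 4 lands with bottom-row=0; cleared 0 line(s) (total 0); column heights now [2 2 2 3 1 3], max=3
Drop 4: I rot1 at col 3 lands with bottom-row=3; cleared 0 line(s) (total 0); column heights now [2 2 2 7 1 3], max=7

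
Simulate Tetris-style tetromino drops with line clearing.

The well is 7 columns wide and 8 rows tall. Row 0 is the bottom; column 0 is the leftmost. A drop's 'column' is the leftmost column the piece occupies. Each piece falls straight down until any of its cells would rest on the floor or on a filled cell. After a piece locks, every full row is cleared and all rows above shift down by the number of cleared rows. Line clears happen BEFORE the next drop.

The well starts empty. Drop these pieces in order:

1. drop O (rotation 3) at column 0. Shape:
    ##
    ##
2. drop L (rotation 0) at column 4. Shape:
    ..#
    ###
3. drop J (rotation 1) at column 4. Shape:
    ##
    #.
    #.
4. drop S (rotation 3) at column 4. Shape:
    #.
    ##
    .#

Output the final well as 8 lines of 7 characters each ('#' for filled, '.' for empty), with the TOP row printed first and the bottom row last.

Answer: .......
....#..
....##.
.....#.
....##.
....#..
##..#.#
##..###

Derivation:
Drop 1: O rot3 at col 0 lands with bottom-row=0; cleared 0 line(s) (total 0); column heights now [2 2 0 0 0 0 0], max=2
Drop 2: L rot0 at col 4 lands with bottom-row=0; cleared 0 line(s) (total 0); column heights now [2 2 0 0 1 1 2], max=2
Drop 3: J rot1 at col 4 lands with bottom-row=1; cleared 0 line(s) (total 0); column heights now [2 2 0 0 4 4 2], max=4
Drop 4: S rot3 at col 4 lands with bottom-row=4; cleared 0 line(s) (total 0); column heights now [2 2 0 0 7 6 2], max=7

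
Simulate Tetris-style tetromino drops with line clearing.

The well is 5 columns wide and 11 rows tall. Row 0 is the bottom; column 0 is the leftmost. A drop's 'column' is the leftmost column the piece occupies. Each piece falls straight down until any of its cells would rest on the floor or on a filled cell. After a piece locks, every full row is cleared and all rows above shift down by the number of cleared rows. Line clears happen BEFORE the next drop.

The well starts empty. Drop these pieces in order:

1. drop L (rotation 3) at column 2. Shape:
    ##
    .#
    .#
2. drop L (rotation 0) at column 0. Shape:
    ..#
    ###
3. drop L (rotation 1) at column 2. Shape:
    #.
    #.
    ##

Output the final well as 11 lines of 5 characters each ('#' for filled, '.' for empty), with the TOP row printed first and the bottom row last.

Answer: .....
.....
.....
..#..
..#..
..##.
..#..
###..
..##.
...#.
...#.

Derivation:
Drop 1: L rot3 at col 2 lands with bottom-row=0; cleared 0 line(s) (total 0); column heights now [0 0 3 3 0], max=3
Drop 2: L rot0 at col 0 lands with bottom-row=3; cleared 0 line(s) (total 0); column heights now [4 4 5 3 0], max=5
Drop 3: L rot1 at col 2 lands with bottom-row=5; cleared 0 line(s) (total 0); column heights now [4 4 8 6 0], max=8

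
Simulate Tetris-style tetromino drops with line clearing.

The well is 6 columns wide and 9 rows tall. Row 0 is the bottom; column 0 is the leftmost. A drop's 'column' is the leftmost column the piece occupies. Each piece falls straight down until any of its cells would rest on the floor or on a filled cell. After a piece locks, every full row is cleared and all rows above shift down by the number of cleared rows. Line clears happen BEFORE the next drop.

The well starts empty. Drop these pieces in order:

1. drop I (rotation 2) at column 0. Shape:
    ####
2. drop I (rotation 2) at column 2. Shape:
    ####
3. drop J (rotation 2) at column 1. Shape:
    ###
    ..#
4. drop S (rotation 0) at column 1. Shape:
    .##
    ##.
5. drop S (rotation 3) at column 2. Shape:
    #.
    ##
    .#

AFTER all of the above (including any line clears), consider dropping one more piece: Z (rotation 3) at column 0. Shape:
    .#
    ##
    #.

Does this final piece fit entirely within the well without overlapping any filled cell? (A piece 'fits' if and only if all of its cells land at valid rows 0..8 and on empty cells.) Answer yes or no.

Answer: yes

Derivation:
Drop 1: I rot2 at col 0 lands with bottom-row=0; cleared 0 line(s) (total 0); column heights now [1 1 1 1 0 0], max=1
Drop 2: I rot2 at col 2 lands with bottom-row=1; cleared 0 line(s) (total 0); column heights now [1 1 2 2 2 2], max=2
Drop 3: J rot2 at col 1 lands with bottom-row=2; cleared 0 line(s) (total 0); column heights now [1 4 4 4 2 2], max=4
Drop 4: S rot0 at col 1 lands with bottom-row=4; cleared 0 line(s) (total 0); column heights now [1 5 6 6 2 2], max=6
Drop 5: S rot3 at col 2 lands with bottom-row=6; cleared 0 line(s) (total 0); column heights now [1 5 9 8 2 2], max=9
Test piece Z rot3 at col 0 (width 2): heights before test = [1 5 9 8 2 2]; fits = True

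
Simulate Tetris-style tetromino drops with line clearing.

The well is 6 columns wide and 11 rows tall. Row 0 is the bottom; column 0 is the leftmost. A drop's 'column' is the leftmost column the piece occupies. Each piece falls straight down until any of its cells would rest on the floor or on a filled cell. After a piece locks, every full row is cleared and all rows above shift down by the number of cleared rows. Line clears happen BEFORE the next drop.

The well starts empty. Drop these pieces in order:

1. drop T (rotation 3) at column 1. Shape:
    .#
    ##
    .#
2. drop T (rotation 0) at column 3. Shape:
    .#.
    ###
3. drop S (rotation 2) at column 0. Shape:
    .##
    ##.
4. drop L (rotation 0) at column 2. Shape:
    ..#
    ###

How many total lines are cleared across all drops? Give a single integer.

Answer: 0

Derivation:
Drop 1: T rot3 at col 1 lands with bottom-row=0; cleared 0 line(s) (total 0); column heights now [0 2 3 0 0 0], max=3
Drop 2: T rot0 at col 3 lands with bottom-row=0; cleared 0 line(s) (total 0); column heights now [0 2 3 1 2 1], max=3
Drop 3: S rot2 at col 0 lands with bottom-row=2; cleared 0 line(s) (total 0); column heights now [3 4 4 1 2 1], max=4
Drop 4: L rot0 at col 2 lands with bottom-row=4; cleared 0 line(s) (total 0); column heights now [3 4 5 5 6 1], max=6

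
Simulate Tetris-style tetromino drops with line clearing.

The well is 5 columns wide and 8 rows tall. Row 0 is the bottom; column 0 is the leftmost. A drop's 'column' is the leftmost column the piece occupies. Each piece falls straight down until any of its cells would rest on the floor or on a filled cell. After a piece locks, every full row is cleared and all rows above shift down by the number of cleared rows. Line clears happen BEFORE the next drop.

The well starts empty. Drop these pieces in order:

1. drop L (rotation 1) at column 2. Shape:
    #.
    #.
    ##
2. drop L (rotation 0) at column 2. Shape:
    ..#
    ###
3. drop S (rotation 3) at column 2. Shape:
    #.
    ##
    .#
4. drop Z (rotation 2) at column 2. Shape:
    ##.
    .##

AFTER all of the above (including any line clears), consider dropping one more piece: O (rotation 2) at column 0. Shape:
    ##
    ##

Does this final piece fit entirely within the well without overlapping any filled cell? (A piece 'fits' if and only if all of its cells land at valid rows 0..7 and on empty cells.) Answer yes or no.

Drop 1: L rot1 at col 2 lands with bottom-row=0; cleared 0 line(s) (total 0); column heights now [0 0 3 1 0], max=3
Drop 2: L rot0 at col 2 lands with bottom-row=3; cleared 0 line(s) (total 0); column heights now [0 0 4 4 5], max=5
Drop 3: S rot3 at col 2 lands with bottom-row=4; cleared 0 line(s) (total 0); column heights now [0 0 7 6 5], max=7
Drop 4: Z rot2 at col 2 lands with bottom-row=6; cleared 0 line(s) (total 0); column heights now [0 0 8 8 7], max=8
Test piece O rot2 at col 0 (width 2): heights before test = [0 0 8 8 7]; fits = True

Answer: yes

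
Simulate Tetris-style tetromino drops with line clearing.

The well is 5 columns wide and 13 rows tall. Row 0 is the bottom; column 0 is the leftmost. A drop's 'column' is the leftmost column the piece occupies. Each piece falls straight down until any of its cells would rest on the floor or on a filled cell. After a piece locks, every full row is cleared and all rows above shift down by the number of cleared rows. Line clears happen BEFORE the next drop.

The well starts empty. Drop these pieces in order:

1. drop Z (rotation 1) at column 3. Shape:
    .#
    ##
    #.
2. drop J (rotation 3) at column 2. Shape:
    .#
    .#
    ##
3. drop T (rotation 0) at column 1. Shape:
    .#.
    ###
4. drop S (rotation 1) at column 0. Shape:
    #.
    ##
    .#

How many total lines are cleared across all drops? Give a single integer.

Answer: 0

Derivation:
Drop 1: Z rot1 at col 3 lands with bottom-row=0; cleared 0 line(s) (total 0); column heights now [0 0 0 2 3], max=3
Drop 2: J rot3 at col 2 lands with bottom-row=2; cleared 0 line(s) (total 0); column heights now [0 0 3 5 3], max=5
Drop 3: T rot0 at col 1 lands with bottom-row=5; cleared 0 line(s) (total 0); column heights now [0 6 7 6 3], max=7
Drop 4: S rot1 at col 0 lands with bottom-row=6; cleared 0 line(s) (total 0); column heights now [9 8 7 6 3], max=9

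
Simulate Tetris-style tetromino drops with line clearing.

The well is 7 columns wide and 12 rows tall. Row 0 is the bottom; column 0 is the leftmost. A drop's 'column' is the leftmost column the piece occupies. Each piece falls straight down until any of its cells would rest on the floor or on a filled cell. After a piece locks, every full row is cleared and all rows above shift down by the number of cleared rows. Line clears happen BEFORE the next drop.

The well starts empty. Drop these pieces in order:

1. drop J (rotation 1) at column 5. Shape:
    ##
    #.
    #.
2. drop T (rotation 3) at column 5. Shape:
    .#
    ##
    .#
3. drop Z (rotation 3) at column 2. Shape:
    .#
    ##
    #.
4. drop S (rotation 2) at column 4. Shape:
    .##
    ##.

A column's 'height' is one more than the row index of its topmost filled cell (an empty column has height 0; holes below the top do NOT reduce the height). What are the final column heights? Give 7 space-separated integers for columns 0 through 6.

Drop 1: J rot1 at col 5 lands with bottom-row=0; cleared 0 line(s) (total 0); column heights now [0 0 0 0 0 3 3], max=3
Drop 2: T rot3 at col 5 lands with bottom-row=3; cleared 0 line(s) (total 0); column heights now [0 0 0 0 0 5 6], max=6
Drop 3: Z rot3 at col 2 lands with bottom-row=0; cleared 0 line(s) (total 0); column heights now [0 0 2 3 0 5 6], max=6
Drop 4: S rot2 at col 4 lands with bottom-row=5; cleared 0 line(s) (total 0); column heights now [0 0 2 3 6 7 7], max=7

Answer: 0 0 2 3 6 7 7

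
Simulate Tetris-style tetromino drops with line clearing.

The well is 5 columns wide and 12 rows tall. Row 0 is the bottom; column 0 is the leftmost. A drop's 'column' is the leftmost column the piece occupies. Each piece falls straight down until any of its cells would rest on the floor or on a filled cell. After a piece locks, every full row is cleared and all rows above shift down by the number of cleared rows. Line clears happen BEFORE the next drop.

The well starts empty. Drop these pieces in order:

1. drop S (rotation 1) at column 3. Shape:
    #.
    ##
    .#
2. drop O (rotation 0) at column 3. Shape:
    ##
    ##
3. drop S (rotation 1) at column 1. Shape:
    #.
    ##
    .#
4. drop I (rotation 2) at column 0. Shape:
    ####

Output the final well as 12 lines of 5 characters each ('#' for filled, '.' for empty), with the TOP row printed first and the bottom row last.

Drop 1: S rot1 at col 3 lands with bottom-row=0; cleared 0 line(s) (total 0); column heights now [0 0 0 3 2], max=3
Drop 2: O rot0 at col 3 lands with bottom-row=3; cleared 0 line(s) (total 0); column heights now [0 0 0 5 5], max=5
Drop 3: S rot1 at col 1 lands with bottom-row=0; cleared 0 line(s) (total 0); column heights now [0 3 2 5 5], max=5
Drop 4: I rot2 at col 0 lands with bottom-row=5; cleared 0 line(s) (total 0); column heights now [6 6 6 6 5], max=6

Answer: .....
.....
.....
.....
.....
.....
####.
...##
...##
.#.#.
.####
..#.#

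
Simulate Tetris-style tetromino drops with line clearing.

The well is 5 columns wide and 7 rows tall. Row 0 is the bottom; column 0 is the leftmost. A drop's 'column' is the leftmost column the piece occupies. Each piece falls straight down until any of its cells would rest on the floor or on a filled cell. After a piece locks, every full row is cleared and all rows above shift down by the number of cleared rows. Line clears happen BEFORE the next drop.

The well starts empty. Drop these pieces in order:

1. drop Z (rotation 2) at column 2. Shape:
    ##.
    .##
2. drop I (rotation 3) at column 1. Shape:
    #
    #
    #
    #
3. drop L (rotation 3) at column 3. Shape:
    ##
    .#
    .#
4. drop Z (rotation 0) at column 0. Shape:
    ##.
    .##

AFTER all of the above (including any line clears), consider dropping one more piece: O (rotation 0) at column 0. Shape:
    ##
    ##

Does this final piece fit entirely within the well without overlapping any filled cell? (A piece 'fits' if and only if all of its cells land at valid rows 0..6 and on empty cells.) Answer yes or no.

Drop 1: Z rot2 at col 2 lands with bottom-row=0; cleared 0 line(s) (total 0); column heights now [0 0 2 2 1], max=2
Drop 2: I rot3 at col 1 lands with bottom-row=0; cleared 0 line(s) (total 0); column heights now [0 4 2 2 1], max=4
Drop 3: L rot3 at col 3 lands with bottom-row=1; cleared 0 line(s) (total 0); column heights now [0 4 2 4 4], max=4
Drop 4: Z rot0 at col 0 lands with bottom-row=4; cleared 0 line(s) (total 0); column heights now [6 6 5 4 4], max=6
Test piece O rot0 at col 0 (width 2): heights before test = [6 6 5 4 4]; fits = False

Answer: no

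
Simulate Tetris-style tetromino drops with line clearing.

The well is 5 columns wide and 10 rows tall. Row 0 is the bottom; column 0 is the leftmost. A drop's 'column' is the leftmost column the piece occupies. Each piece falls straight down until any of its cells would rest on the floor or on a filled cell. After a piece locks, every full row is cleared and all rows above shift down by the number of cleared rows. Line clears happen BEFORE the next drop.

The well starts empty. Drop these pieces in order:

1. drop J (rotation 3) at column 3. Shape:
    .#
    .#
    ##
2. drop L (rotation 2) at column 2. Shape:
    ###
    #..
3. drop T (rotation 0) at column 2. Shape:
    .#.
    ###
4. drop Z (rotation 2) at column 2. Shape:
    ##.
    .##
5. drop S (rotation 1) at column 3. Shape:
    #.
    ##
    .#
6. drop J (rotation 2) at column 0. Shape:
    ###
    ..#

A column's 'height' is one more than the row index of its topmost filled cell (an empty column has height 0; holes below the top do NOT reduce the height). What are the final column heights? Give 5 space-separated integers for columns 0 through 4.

Answer: 10 10 10 10 9

Derivation:
Drop 1: J rot3 at col 3 lands with bottom-row=0; cleared 0 line(s) (total 0); column heights now [0 0 0 1 3], max=3
Drop 2: L rot2 at col 2 lands with bottom-row=2; cleared 0 line(s) (total 0); column heights now [0 0 4 4 4], max=4
Drop 3: T rot0 at col 2 lands with bottom-row=4; cleared 0 line(s) (total 0); column heights now [0 0 5 6 5], max=6
Drop 4: Z rot2 at col 2 lands with bottom-row=6; cleared 0 line(s) (total 0); column heights now [0 0 8 8 7], max=8
Drop 5: S rot1 at col 3 lands with bottom-row=7; cleared 0 line(s) (total 0); column heights now [0 0 8 10 9], max=10
Drop 6: J rot2 at col 0 lands with bottom-row=8; cleared 0 line(s) (total 0); column heights now [10 10 10 10 9], max=10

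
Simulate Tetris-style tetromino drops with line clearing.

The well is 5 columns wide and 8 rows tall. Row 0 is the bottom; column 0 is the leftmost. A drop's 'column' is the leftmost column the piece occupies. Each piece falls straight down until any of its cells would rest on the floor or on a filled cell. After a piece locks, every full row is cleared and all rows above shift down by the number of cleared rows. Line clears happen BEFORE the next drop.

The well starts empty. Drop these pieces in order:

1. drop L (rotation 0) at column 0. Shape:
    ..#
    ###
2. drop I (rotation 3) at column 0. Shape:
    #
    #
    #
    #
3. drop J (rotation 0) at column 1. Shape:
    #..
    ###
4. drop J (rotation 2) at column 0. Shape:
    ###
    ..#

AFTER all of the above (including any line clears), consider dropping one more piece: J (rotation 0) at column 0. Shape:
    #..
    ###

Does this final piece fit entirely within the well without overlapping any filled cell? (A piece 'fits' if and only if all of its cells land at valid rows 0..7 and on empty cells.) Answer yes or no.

Drop 1: L rot0 at col 0 lands with bottom-row=0; cleared 0 line(s) (total 0); column heights now [1 1 2 0 0], max=2
Drop 2: I rot3 at col 0 lands with bottom-row=1; cleared 0 line(s) (total 0); column heights now [5 1 2 0 0], max=5
Drop 3: J rot0 at col 1 lands with bottom-row=2; cleared 0 line(s) (total 0); column heights now [5 4 3 3 0], max=5
Drop 4: J rot2 at col 0 lands with bottom-row=4; cleared 0 line(s) (total 0); column heights now [6 6 6 3 0], max=6
Test piece J rot0 at col 0 (width 3): heights before test = [6 6 6 3 0]; fits = True

Answer: yes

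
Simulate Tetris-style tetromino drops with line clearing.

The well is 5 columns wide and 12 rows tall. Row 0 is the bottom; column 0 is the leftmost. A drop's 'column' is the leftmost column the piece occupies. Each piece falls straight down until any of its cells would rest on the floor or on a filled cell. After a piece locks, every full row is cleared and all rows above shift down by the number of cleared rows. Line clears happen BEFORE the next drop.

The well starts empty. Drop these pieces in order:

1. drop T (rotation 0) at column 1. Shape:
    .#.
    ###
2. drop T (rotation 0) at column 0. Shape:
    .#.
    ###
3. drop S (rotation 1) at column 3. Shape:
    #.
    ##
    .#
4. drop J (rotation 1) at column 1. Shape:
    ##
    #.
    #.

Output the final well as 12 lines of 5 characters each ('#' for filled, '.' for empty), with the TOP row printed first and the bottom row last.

Answer: .....
.....
.....
.....
.....
.##..
.#...
.#...
.#...
####.
..###
.####

Derivation:
Drop 1: T rot0 at col 1 lands with bottom-row=0; cleared 0 line(s) (total 0); column heights now [0 1 2 1 0], max=2
Drop 2: T rot0 at col 0 lands with bottom-row=2; cleared 0 line(s) (total 0); column heights now [3 4 3 1 0], max=4
Drop 3: S rot1 at col 3 lands with bottom-row=0; cleared 0 line(s) (total 0); column heights now [3 4 3 3 2], max=4
Drop 4: J rot1 at col 1 lands with bottom-row=4; cleared 0 line(s) (total 0); column heights now [3 7 7 3 2], max=7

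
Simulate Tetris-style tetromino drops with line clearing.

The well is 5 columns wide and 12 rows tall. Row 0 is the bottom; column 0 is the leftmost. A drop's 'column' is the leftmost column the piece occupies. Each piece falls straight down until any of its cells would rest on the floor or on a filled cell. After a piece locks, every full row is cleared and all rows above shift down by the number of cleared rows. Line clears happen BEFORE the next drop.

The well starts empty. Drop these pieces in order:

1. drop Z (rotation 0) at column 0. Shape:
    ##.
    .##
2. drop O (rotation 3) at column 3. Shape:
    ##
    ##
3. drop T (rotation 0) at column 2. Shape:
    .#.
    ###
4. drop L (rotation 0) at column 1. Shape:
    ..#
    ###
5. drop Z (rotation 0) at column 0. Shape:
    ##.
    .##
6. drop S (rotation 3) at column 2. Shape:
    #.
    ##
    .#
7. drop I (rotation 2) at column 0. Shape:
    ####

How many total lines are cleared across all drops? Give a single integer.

Drop 1: Z rot0 at col 0 lands with bottom-row=0; cleared 0 line(s) (total 0); column heights now [2 2 1 0 0], max=2
Drop 2: O rot3 at col 3 lands with bottom-row=0; cleared 0 line(s) (total 0); column heights now [2 2 1 2 2], max=2
Drop 3: T rot0 at col 2 lands with bottom-row=2; cleared 0 line(s) (total 0); column heights now [2 2 3 4 3], max=4
Drop 4: L rot0 at col 1 lands with bottom-row=4; cleared 0 line(s) (total 0); column heights now [2 5 5 6 3], max=6
Drop 5: Z rot0 at col 0 lands with bottom-row=5; cleared 0 line(s) (total 0); column heights now [7 7 6 6 3], max=7
Drop 6: S rot3 at col 2 lands with bottom-row=6; cleared 0 line(s) (total 0); column heights now [7 7 9 8 3], max=9
Drop 7: I rot2 at col 0 lands with bottom-row=9; cleared 0 line(s) (total 0); column heights now [10 10 10 10 3], max=10

Answer: 0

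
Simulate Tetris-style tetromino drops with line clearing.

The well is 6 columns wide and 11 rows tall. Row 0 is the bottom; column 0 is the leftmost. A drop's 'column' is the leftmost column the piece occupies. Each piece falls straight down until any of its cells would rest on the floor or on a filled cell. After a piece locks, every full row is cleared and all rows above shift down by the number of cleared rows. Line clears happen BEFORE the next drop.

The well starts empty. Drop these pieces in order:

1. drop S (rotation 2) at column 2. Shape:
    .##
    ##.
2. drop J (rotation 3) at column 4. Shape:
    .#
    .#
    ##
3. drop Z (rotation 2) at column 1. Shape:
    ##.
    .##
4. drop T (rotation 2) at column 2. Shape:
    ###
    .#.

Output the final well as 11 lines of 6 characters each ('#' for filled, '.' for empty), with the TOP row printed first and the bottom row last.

Answer: ......
......
......
......
......
......
..####
.###.#
..####
...##.
..##..

Derivation:
Drop 1: S rot2 at col 2 lands with bottom-row=0; cleared 0 line(s) (total 0); column heights now [0 0 1 2 2 0], max=2
Drop 2: J rot3 at col 4 lands with bottom-row=2; cleared 0 line(s) (total 0); column heights now [0 0 1 2 3 5], max=5
Drop 3: Z rot2 at col 1 lands with bottom-row=2; cleared 0 line(s) (total 0); column heights now [0 4 4 3 3 5], max=5
Drop 4: T rot2 at col 2 lands with bottom-row=3; cleared 0 line(s) (total 0); column heights now [0 4 5 5 5 5], max=5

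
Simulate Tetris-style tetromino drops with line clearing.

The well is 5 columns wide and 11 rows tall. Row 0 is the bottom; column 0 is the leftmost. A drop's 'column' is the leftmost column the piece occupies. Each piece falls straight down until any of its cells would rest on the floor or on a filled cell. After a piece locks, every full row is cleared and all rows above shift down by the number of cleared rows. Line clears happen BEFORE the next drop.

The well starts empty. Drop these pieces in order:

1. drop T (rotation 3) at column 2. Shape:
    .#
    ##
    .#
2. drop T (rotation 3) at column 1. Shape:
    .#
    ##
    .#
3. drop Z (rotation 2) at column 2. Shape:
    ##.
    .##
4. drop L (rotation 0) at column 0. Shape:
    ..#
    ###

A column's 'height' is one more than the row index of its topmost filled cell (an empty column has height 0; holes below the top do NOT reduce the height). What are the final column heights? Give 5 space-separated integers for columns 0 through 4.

Drop 1: T rot3 at col 2 lands with bottom-row=0; cleared 0 line(s) (total 0); column heights now [0 0 2 3 0], max=3
Drop 2: T rot3 at col 1 lands with bottom-row=2; cleared 0 line(s) (total 0); column heights now [0 4 5 3 0], max=5
Drop 3: Z rot2 at col 2 lands with bottom-row=4; cleared 0 line(s) (total 0); column heights now [0 4 6 6 5], max=6
Drop 4: L rot0 at col 0 lands with bottom-row=6; cleared 0 line(s) (total 0); column heights now [7 7 8 6 5], max=8

Answer: 7 7 8 6 5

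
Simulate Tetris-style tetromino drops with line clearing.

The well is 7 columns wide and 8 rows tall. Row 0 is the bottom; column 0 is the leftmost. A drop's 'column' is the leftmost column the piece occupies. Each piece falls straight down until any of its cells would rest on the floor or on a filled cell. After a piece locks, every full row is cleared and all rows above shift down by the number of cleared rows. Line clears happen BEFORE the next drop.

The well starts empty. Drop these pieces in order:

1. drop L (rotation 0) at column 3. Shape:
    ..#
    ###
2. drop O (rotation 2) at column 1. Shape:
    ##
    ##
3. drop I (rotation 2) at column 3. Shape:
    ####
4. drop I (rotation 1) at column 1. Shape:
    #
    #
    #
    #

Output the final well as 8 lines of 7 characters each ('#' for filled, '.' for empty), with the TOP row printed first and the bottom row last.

Answer: .......
.......
.#.....
.#.....
.#.....
.#.####
.##..#.
.#####.

Derivation:
Drop 1: L rot0 at col 3 lands with bottom-row=0; cleared 0 line(s) (total 0); column heights now [0 0 0 1 1 2 0], max=2
Drop 2: O rot2 at col 1 lands with bottom-row=0; cleared 0 line(s) (total 0); column heights now [0 2 2 1 1 2 0], max=2
Drop 3: I rot2 at col 3 lands with bottom-row=2; cleared 0 line(s) (total 0); column heights now [0 2 2 3 3 3 3], max=3
Drop 4: I rot1 at col 1 lands with bottom-row=2; cleared 0 line(s) (total 0); column heights now [0 6 2 3 3 3 3], max=6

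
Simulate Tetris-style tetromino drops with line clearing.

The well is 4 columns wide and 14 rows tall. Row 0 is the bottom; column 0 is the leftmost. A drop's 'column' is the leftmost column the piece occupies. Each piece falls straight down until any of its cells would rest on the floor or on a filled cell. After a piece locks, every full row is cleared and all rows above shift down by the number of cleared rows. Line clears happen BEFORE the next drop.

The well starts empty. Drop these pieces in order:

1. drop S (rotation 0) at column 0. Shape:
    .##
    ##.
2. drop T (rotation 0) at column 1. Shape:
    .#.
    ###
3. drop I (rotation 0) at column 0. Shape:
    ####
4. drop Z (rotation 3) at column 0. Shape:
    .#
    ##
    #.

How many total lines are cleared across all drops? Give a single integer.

Drop 1: S rot0 at col 0 lands with bottom-row=0; cleared 0 line(s) (total 0); column heights now [1 2 2 0], max=2
Drop 2: T rot0 at col 1 lands with bottom-row=2; cleared 0 line(s) (total 0); column heights now [1 3 4 3], max=4
Drop 3: I rot0 at col 0 lands with bottom-row=4; cleared 1 line(s) (total 1); column heights now [1 3 4 3], max=4
Drop 4: Z rot3 at col 0 lands with bottom-row=2; cleared 1 line(s) (total 2); column heights now [3 4 3 0], max=4

Answer: 2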